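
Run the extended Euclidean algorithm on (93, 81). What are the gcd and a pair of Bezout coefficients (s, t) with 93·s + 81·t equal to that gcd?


Euclidean algorithm on (93, 81) — divide until remainder is 0:
  93 = 1 · 81 + 12
  81 = 6 · 12 + 9
  12 = 1 · 9 + 3
  9 = 3 · 3 + 0
gcd(93, 81) = 3.
Track Bezout coefficients alongside the remainders: start with r₀ = 93 = a·1 + b·0 (s = 1, t = 0) and r₁ = 81 = a·0 + b·1 (s = 0, t = 1); each new remainder r_{k+1} = r_{k-1} − q_k·r_k inherits s_{k+1} = s_{k-1} − q_k·s_k, t_{k+1} = t_{k-1} − q_k·t_k, so r_k = a·s_k + b·t_k at every step:
  q = 1: r = 12, s = 1 − 1·0 = 1, t = 0 − 1·1 = -1  (check: 93·1 + 81·(-1) = 12)
  q = 6: r = 9, s = 0 − 6·1 = -6, t = 1 − 6·(-1) = 7  (check: 93·(-6) + 81·7 = 9)
  q = 1: r = 3, s = 1 − 1·(-6) = 7, t = -1 − 1·7 = -8  (check: 93·7 + 81·(-8) = 3)
The row with r = 3 (the gcd) gives the Bezout coefficients s = 7, t = -8.
Result: 93 · (7) + 81 · (-8) = 3.

gcd(93, 81) = 3; s = 7, t = -8 (check: 93·7 + 81·(-8) = 3).


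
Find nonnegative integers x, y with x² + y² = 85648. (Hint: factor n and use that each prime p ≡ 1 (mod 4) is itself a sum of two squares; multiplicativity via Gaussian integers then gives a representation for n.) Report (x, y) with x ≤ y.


Step 1: Factor n = 85648 = 2^4 · 53 · 101.
Step 2: Check the mod-4 condition on each prime factor: 2 = 2 (special); 53 ≡ 1 (mod 4), exponent 1; 101 ≡ 1 (mod 4), exponent 1.
All primes ≡ 3 (mod 4) appear to even exponent (or don't appear), so by the two-squares theorem n IS expressible as a sum of two squares.
Step 3: Build a representation. Group n = k² · m with k = 4 and m = 53 · 101 = 5353 (a product of primes ≡ 1 (mod 4)); a representation of m scales to one of n via (k·x)² + (k·y)² = k²(x² + y²). Each prime p ≡ 1 (mod 4) is itself a sum of two squares; find a² by testing p − a² for a perfect square:
  53: 53 − 1² = 52, 53 − 2² = 49 = 7² ⇒ 53 = 2² + 7².
  101: 101 − 1² = 100 = 10² ⇒ 101 = 1² + 10².
  Combine using the Brahmagupta–Fibonacci identity (a² + b²)(c² + d²) = (ac − bd)² + (ad + bc)² = (ac + bd)² + (ad − bc)²:
  53 · 101 = 5353: from (2² + 7²)(1² + 10²), take (2·1 − 7·10, 2·10 + 7·1) = (2 − 70, 20 + 7) = (-68, 27); dropping signs (only squares matter) gives (68, 27); check 68² + 27² = 4624 + 729 = 5353 ✓.
  Scale by k = 4: (4·68, 4·27) = (272, 108).
Step 4: Order so x ≤ y and verify: 108² + 272² = 11664 + 73984 = 85648 = n. ✓

n = 85648 = 108² + 272² (one valid representation with x ≤ y).


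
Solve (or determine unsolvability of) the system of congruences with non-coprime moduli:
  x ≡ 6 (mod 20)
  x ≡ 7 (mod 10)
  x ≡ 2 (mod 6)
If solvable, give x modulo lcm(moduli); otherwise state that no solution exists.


Moduli 20, 10, 6 are not pairwise coprime, so CRT works modulo lcm(m_i) when all pairwise compatibility conditions hold.
Pairwise compatibility: gcd(m_i, m_j) must divide a_i - a_j for every pair.
Merge one congruence at a time:
  Start: x ≡ 6 (mod 20).
  Combine with x ≡ 7 (mod 10): gcd(20, 10) = 10, and 7 - 6 = 1 is NOT divisible by 10.
    ⇒ system is inconsistent (no integer solution).

No solution (the system is inconsistent).


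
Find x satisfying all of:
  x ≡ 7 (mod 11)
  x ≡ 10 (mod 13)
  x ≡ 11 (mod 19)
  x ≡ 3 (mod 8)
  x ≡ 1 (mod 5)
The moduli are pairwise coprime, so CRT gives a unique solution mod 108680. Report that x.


Product of moduli M = 11 · 13 · 19 · 8 · 5 = 108680.
Merge one congruence at a time:
  Start: x ≡ 7 (mod 11).
  Combine with x ≡ 10 (mod 13); new modulus lcm = 143.
    Write x = 7 + 11·t and substitute into x ≡ 10 (mod 13): 11·t ≡ 10 − 7 = 3 (mod 13).
    The inverse of 11 mod 13 is 6 (since 11·6 = 66 = 5·13 + 1), so t ≡ 6·3 = 18 ≡ 5 (mod 13).
    Then x = 7 + 11·5 = 62, valid modulo lcm(11, 13) = 143: x ≡ 62 (mod 143).
  Combine with x ≡ 11 (mod 19); new modulus lcm = 2717.
    Write x = 62 + 143·t and substitute into x ≡ 11 (mod 19): 143·t ≡ 11 − 62 = -51 (mod 19).
    Reduce coefficients mod 19: 10·t ≡ 6 (mod 19).
    The inverse of 10 mod 19 is 2 (since 10·2 = 20 = 1·19 + 1), so t ≡ 2·6 = 12 ≡ 12 (mod 19).
    Then x = 62 + 143·12 = 1778, valid modulo lcm(143, 19) = 2717: x ≡ 1778 (mod 2717).
  Combine with x ≡ 3 (mod 8); new modulus lcm = 21736.
    Write x = 1778 + 2717·t and substitute into x ≡ 3 (mod 8): 2717·t ≡ 3 − 1778 = -1775 (mod 8).
    Reduce coefficients mod 8: 5·t ≡ 1 (mod 8).
    The inverse of 5 mod 8 is 5 (since 5·5 = 25 = 3·8 + 1), so t ≡ 5·1 = 5 ≡ 5 (mod 8).
    Then x = 1778 + 2717·5 = 15363, valid modulo lcm(2717, 8) = 21736: x ≡ 15363 (mod 21736).
  Combine with x ≡ 1 (mod 5); new modulus lcm = 108680.
    Write x = 15363 + 21736·t and substitute into x ≡ 1 (mod 5): 21736·t ≡ 1 − 15363 = -15362 (mod 5).
    Reduce coefficients mod 5: 1·t ≡ 3 (mod 5).
    So t ≡ 3 (mod 5).
    Then x = 15363 + 21736·3 = 80571, valid modulo lcm(21736, 5) = 108680: x ≡ 80571 (mod 108680).
Verify against each original: 80571 mod 11 = 7, 80571 mod 13 = 10, 80571 mod 19 = 11, 80571 mod 8 = 3, 80571 mod 5 = 1.

x ≡ 80571 (mod 108680).


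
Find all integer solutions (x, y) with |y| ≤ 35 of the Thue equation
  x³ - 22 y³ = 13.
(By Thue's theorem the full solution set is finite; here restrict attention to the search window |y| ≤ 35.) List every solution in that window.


The equation is x³ - 22y³ = 13. For fixed y, x³ = 22·y³ + 13, so a solution requires the RHS to be a perfect cube.
Strategy: iterate y from -35 to 35, compute RHS = 22·y³ + 13, and check whether it is a (positive or negative) perfect cube.
Check small values of y:
  y = 0: RHS = 13 is not a perfect cube.
  y = 1: RHS = 35 is not a perfect cube.
  y = -1: RHS = -9 is not a perfect cube.
  y = 2: RHS = 189 is not a perfect cube.
  y = -2: RHS = -163 is not a perfect cube.
  y = 3: RHS = 607 is not a perfect cube.
  y = -3: RHS = -581 is not a perfect cube.
Continuing the search up to |y| = 35 finds no solutions either.
No (x, y) in the scanned range satisfies the equation.

No integer solutions with |y| ≤ 35.


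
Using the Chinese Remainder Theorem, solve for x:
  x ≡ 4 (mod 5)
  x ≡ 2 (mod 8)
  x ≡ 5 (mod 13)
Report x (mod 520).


Moduli 5, 8, 13 are pairwise coprime; by CRT there is a unique solution modulo M = 5 · 8 · 13 = 520.
Solve pairwise, accumulating the modulus:
  Start with x ≡ 4 (mod 5).
  Combine with x ≡ 2 (mod 8): since gcd(5, 8) = 1, we get a unique residue mod 40.
    Write x = 4 + 5·t and substitute into x ≡ 2 (mod 8): 5·t ≡ 2 − 4 = -2 (mod 8).
    Reduce coefficients mod 8: 5·t ≡ 6 (mod 8).
    The inverse of 5 mod 8 is 5 (since 5·5 = 25 = 3·8 + 1), so t ≡ 5·6 = 30 ≡ 6 (mod 8).
    Then x = 4 + 5·6 = 34, valid modulo lcm(5, 8) = 40: x ≡ 34 (mod 40).
  Combine with x ≡ 5 (mod 13): since gcd(40, 13) = 1, we get a unique residue mod 520.
    Write x = 34 + 40·t and substitute into x ≡ 5 (mod 13): 40·t ≡ 5 − 34 = -29 (mod 13).
    Reduce coefficients mod 13: 1·t ≡ 10 (mod 13).
    So t ≡ 10 (mod 13).
    Then x = 34 + 40·10 = 434, valid modulo lcm(40, 13) = 520: x ≡ 434 (mod 520).
Verify: 434 mod 5 = 4 ✓, 434 mod 8 = 2 ✓, 434 mod 13 = 5 ✓.

x ≡ 434 (mod 520).


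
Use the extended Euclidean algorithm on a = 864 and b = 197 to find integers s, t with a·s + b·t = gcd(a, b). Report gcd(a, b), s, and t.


Euclidean algorithm on (864, 197) — divide until remainder is 0:
  864 = 4 · 197 + 76
  197 = 2 · 76 + 45
  76 = 1 · 45 + 31
  45 = 1 · 31 + 14
  31 = 2 · 14 + 3
  14 = 4 · 3 + 2
  3 = 1 · 2 + 1
  2 = 2 · 1 + 0
gcd(864, 197) = 1.
Track Bezout coefficients alongside the remainders: start with r₀ = 864 = a·1 + b·0 (s = 1, t = 0) and r₁ = 197 = a·0 + b·1 (s = 0, t = 1); each new remainder r_{k+1} = r_{k-1} − q_k·r_k inherits s_{k+1} = s_{k-1} − q_k·s_k, t_{k+1} = t_{k-1} − q_k·t_k, so r_k = a·s_k + b·t_k at every step:
  q = 4: r = 76, s = 1 − 4·0 = 1, t = 0 − 4·1 = -4  (check: 864·1 + 197·(-4) = 76)
  q = 2: r = 45, s = 0 − 2·1 = -2, t = 1 − 2·(-4) = 9  (check: 864·(-2) + 197·9 = 45)
  q = 1: r = 31, s = 1 − 1·(-2) = 3, t = -4 − 1·9 = -13  (check: 864·3 + 197·(-13) = 31)
  q = 1: r = 14, s = -2 − 1·3 = -5, t = 9 − 1·(-13) = 22  (check: 864·(-5) + 197·22 = 14)
  q = 2: r = 3, s = 3 − 2·(-5) = 13, t = -13 − 2·22 = -57  (check: 864·13 + 197·(-57) = 3)
  q = 4: r = 2, s = -5 − 4·13 = -57, t = 22 − 4·(-57) = 250  (check: 864·(-57) + 197·250 = 2)
  q = 1: r = 1, s = 13 − 1·(-57) = 70, t = -57 − 1·250 = -307  (check: 864·70 + 197·(-307) = 1)
The row with r = 1 (the gcd) gives the Bezout coefficients s = 70, t = -307.
Result: 864 · (70) + 197 · (-307) = 1.

gcd(864, 197) = 1; s = 70, t = -307 (check: 864·70 + 197·(-307) = 1).


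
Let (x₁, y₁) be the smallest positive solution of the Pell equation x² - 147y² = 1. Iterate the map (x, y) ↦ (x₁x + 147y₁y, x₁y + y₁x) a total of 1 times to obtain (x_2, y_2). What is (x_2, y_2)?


Step 1: Find the fundamental solution (x₁, y₁) of x² - 147y² = 1.
  Expand √147 as a continued fraction. a₀ = ⌊√147⌋ = 12; iterate m_{k+1} = d_k·a_k − m_k, d_{k+1} = (147 − m_{k+1}²)/d_k, a_{k+1} = ⌊(a₀ + m_{k+1})/d_{k+1}⌋ (starting m₀ = 0, d₀ = 1), with convergents p_k = a_k·p_{k-1} + p_{k-2}, q_k = a_k·q_{k-1} + q_{k-2} (p₋₁ = 1, q₋₁ = 0):
  k = 0: a₀ = 12; p₀/q₀ = 12/1; p₀² − 147·q₀² = 144 − 147 = -3.
  k = 1: m = 12, d = 3, a = ⌊(12 + 12)/3⌋ = 8; p/q = (8·12 + 1)/(8·1 + 0) = 97/8; p² − 147·q² = 9409 − 9408 = 1.
  The first convergent with p² − 147·q² = 1 gives the fundamental solution (x₁, y₁) = (97, 8).
Step 2: Apply the recurrence (x_{n+1}, y_{n+1}) = (x₁x_n + 147y₁y_n, x₁y_n + y₁x_n) repeatedly.
  From (x_1, y_1) = (97, 8): x_2 = 97·97 + 147·8·8 = 18817; y_2 = 97·8 + 8·97 = 1552.
Step 3: Verify x_2² - 147·y_2² = 354079489 - 354079488 = 1 (should be 1). ✓

(x_1, y_1) = (97, 8); (x_2, y_2) = (18817, 1552).


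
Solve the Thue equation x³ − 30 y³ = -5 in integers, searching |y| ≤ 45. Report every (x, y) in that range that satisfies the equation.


The equation is x³ - 30y³ = -5. For fixed y, x³ = 30·y³ − 5, so a solution requires the RHS to be a perfect cube.
Strategy: iterate y from -45 to 45, compute RHS = 30·y³ − 5, and check whether it is a (positive or negative) perfect cube.
Check small values of y:
  y = 0: RHS = -5 is not a perfect cube.
  y = 1: RHS = 25 is not a perfect cube.
  y = -1: RHS = -35 is not a perfect cube.
  y = 2: RHS = 235 is not a perfect cube.
  y = -2: RHS = -245 is not a perfect cube.
  y = 3: RHS = 805 is not a perfect cube.
  y = -3: RHS = -815 is not a perfect cube.
Continuing the search up to |y| = 45 finds no solutions either.
No (x, y) in the scanned range satisfies the equation.

No integer solutions with |y| ≤ 45.


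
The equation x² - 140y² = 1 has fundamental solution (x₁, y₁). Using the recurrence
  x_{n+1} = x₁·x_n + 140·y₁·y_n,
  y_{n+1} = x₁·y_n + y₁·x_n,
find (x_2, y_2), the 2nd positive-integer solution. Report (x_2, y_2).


Step 1: Find the fundamental solution (x₁, y₁) of x² - 140y² = 1.
  Expand √140 as a continued fraction. a₀ = ⌊√140⌋ = 11; iterate m_{k+1} = d_k·a_k − m_k, d_{k+1} = (140 − m_{k+1}²)/d_k, a_{k+1} = ⌊(a₀ + m_{k+1})/d_{k+1}⌋ (starting m₀ = 0, d₀ = 1), with convergents p_k = a_k·p_{k-1} + p_{k-2}, q_k = a_k·q_{k-1} + q_{k-2} (p₋₁ = 1, q₋₁ = 0):
  k = 0: a₀ = 11; p₀/q₀ = 11/1; p₀² − 140·q₀² = 121 − 140 = -19.
  k = 1: m = 11, d = 19, a = ⌊(11 + 11)/19⌋ = 1; p/q = (1·11 + 1)/(1·1 + 0) = 12/1; p² − 140·q² = 144 − 140 = 4.
  k = 2: m = 8, d = 4, a = ⌊(11 + 8)/4⌋ = 4; p/q = (4·12 + 11)/(4·1 + 1) = 59/5; p² − 140·q² = 3481 − 3500 = -19.
  k = 3: m = 8, d = 19, a = ⌊(11 + 8)/19⌋ = 1; p/q = (1·59 + 12)/(1·5 + 1) = 71/6; p² − 140·q² = 5041 − 5040 = 1.
  The first convergent with p² − 140·q² = 1 gives the fundamental solution (x₁, y₁) = (71, 6).
Step 2: Apply the recurrence (x_{n+1}, y_{n+1}) = (x₁x_n + 140y₁y_n, x₁y_n + y₁x_n) repeatedly.
  From (x_1, y_1) = (71, 6): x_2 = 71·71 + 140·6·6 = 10081; y_2 = 71·6 + 6·71 = 852.
Step 3: Verify x_2² - 140·y_2² = 101626561 - 101626560 = 1 (should be 1). ✓

(x_1, y_1) = (71, 6); (x_2, y_2) = (10081, 852).


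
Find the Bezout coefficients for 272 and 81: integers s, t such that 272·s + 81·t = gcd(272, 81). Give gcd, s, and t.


Euclidean algorithm on (272, 81) — divide until remainder is 0:
  272 = 3 · 81 + 29
  81 = 2 · 29 + 23
  29 = 1 · 23 + 6
  23 = 3 · 6 + 5
  6 = 1 · 5 + 1
  5 = 5 · 1 + 0
gcd(272, 81) = 1.
Track Bezout coefficients alongside the remainders: start with r₀ = 272 = a·1 + b·0 (s = 1, t = 0) and r₁ = 81 = a·0 + b·1 (s = 0, t = 1); each new remainder r_{k+1} = r_{k-1} − q_k·r_k inherits s_{k+1} = s_{k-1} − q_k·s_k, t_{k+1} = t_{k-1} − q_k·t_k, so r_k = a·s_k + b·t_k at every step:
  q = 3: r = 29, s = 1 − 3·0 = 1, t = 0 − 3·1 = -3  (check: 272·1 + 81·(-3) = 29)
  q = 2: r = 23, s = 0 − 2·1 = -2, t = 1 − 2·(-3) = 7  (check: 272·(-2) + 81·7 = 23)
  q = 1: r = 6, s = 1 − 1·(-2) = 3, t = -3 − 1·7 = -10  (check: 272·3 + 81·(-10) = 6)
  q = 3: r = 5, s = -2 − 3·3 = -11, t = 7 − 3·(-10) = 37  (check: 272·(-11) + 81·37 = 5)
  q = 1: r = 1, s = 3 − 1·(-11) = 14, t = -10 − 1·37 = -47  (check: 272·14 + 81·(-47) = 1)
The row with r = 1 (the gcd) gives the Bezout coefficients s = 14, t = -47.
Result: 272 · (14) + 81 · (-47) = 1.

gcd(272, 81) = 1; s = 14, t = -47 (check: 272·14 + 81·(-47) = 1).


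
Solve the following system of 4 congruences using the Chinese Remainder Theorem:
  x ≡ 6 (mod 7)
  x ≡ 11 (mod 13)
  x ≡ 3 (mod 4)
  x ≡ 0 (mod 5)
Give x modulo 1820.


Product of moduli M = 7 · 13 · 4 · 5 = 1820.
Merge one congruence at a time:
  Start: x ≡ 6 (mod 7).
  Combine with x ≡ 11 (mod 13); new modulus lcm = 91.
    Write x = 6 + 7·t and substitute into x ≡ 11 (mod 13): 7·t ≡ 11 − 6 = 5 (mod 13).
    The inverse of 7 mod 13 is 2 (since 7·2 = 14 = 1·13 + 1), so t ≡ 2·5 = 10 ≡ 10 (mod 13).
    Then x = 6 + 7·10 = 76, valid modulo lcm(7, 13) = 91: x ≡ 76 (mod 91).
  Combine with x ≡ 3 (mod 4); new modulus lcm = 364.
    Write x = 76 + 91·t and substitute into x ≡ 3 (mod 4): 91·t ≡ 3 − 76 = -73 (mod 4).
    Reduce coefficients mod 4: 3·t ≡ 3 (mod 4).
    The inverse of 3 mod 4 is 3 (since 3·3 = 9 = 2·4 + 1), so t ≡ 3·3 = 9 ≡ 1 (mod 4).
    Then x = 76 + 91·1 = 167, valid modulo lcm(91, 4) = 364: x ≡ 167 (mod 364).
  Combine with x ≡ 0 (mod 5); new modulus lcm = 1820.
    Write x = 167 + 364·t and substitute into x ≡ 0 (mod 5): 364·t ≡ 0 − 167 = -167 (mod 5).
    Reduce coefficients mod 5: 4·t ≡ 3 (mod 5).
    The inverse of 4 mod 5 is 4 (since 4·4 = 16 = 3·5 + 1), so t ≡ 4·3 = 12 ≡ 2 (mod 5).
    Then x = 167 + 364·2 = 895, valid modulo lcm(364, 5) = 1820: x ≡ 895 (mod 1820).
Verify against each original: 895 mod 7 = 6, 895 mod 13 = 11, 895 mod 4 = 3, 895 mod 5 = 0.

x ≡ 895 (mod 1820).


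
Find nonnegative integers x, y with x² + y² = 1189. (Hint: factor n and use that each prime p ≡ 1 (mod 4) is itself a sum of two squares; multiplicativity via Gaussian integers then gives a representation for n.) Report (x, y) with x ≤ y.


Step 1: Factor n = 1189 = 29 · 41.
Step 2: Check the mod-4 condition on each prime factor: 29 ≡ 1 (mod 4), exponent 1; 41 ≡ 1 (mod 4), exponent 1.
All primes ≡ 3 (mod 4) appear to even exponent (or don't appear), so by the two-squares theorem n IS expressible as a sum of two squares.
Step 3: Build a representation. Here n = 29 · 41 is a product of primes ≡ 1 (mod 4). Each prime p ≡ 1 (mod 4) is itself a sum of two squares; find a² by testing p − a² for a perfect square:
  29: 29 − 1² = 28, 29 − 2² = 25 = 5² ⇒ 29 = 2² + 5².
  41: 41 − 1² = 40, 41 − 2² = 37, 41 − 3² = 32, 41 − 4² = 25 = 5² ⇒ 41 = 4² + 5².
  Combine using the Brahmagupta–Fibonacci identity (a² + b²)(c² + d²) = (ac − bd)² + (ad + bc)² = (ac + bd)² + (ad − bc)²:
  29 · 41 = 1189: from (2² + 5²)(4² + 5²), take (2·4 − 5·5, 2·5 + 5·4) = (8 − 25, 10 + 20) = (-17, 30); dropping signs (only squares matter) gives (17, 30); check 17² + 30² = 289 + 900 = 1189 ✓.
Step 4: Order so x ≤ y and verify: 17² + 30² = 289 + 900 = 1189 = n. ✓

n = 1189 = 17² + 30² (one valid representation with x ≤ y).


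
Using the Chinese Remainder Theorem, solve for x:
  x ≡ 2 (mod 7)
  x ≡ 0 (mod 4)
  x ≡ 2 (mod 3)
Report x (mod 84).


Moduli 7, 4, 3 are pairwise coprime; by CRT there is a unique solution modulo M = 7 · 4 · 3 = 84.
Solve pairwise, accumulating the modulus:
  Start with x ≡ 2 (mod 7).
  Combine with x ≡ 0 (mod 4): since gcd(7, 4) = 1, we get a unique residue mod 28.
    Write x = 2 + 7·t and substitute into x ≡ 0 (mod 4): 7·t ≡ 0 − 2 = -2 (mod 4).
    Reduce coefficients mod 4: 3·t ≡ 2 (mod 4).
    The inverse of 3 mod 4 is 3 (since 3·3 = 9 = 2·4 + 1), so t ≡ 3·2 = 6 ≡ 2 (mod 4).
    Then x = 2 + 7·2 = 16, valid modulo lcm(7, 4) = 28: x ≡ 16 (mod 28).
  Combine with x ≡ 2 (mod 3): since gcd(28, 3) = 1, we get a unique residue mod 84.
    Write x = 16 + 28·t and substitute into x ≡ 2 (mod 3): 28·t ≡ 2 − 16 = -14 (mod 3).
    Reduce coefficients mod 3: 1·t ≡ 1 (mod 3).
    So t ≡ 1 (mod 3).
    Then x = 16 + 28·1 = 44, valid modulo lcm(28, 3) = 84: x ≡ 44 (mod 84).
Verify: 44 mod 7 = 2 ✓, 44 mod 4 = 0 ✓, 44 mod 3 = 2 ✓.

x ≡ 44 (mod 84).


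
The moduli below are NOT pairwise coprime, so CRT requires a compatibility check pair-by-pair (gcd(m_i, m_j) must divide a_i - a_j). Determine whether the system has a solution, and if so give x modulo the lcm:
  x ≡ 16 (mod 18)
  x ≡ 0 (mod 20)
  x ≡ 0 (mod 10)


Moduli 18, 20, 10 are not pairwise coprime, so CRT works modulo lcm(m_i) when all pairwise compatibility conditions hold.
Pairwise compatibility: gcd(m_i, m_j) must divide a_i - a_j for every pair.
Merge one congruence at a time:
  Start: x ≡ 16 (mod 18).
  Combine with x ≡ 0 (mod 20): gcd(18, 20) = 2; 0 - 16 = -16, which IS divisible by 2, so compatible.
    Write x = 16 + 18·t and substitute into x ≡ 0 (mod 20): 18·t ≡ 0 − 16 = -16 (mod 20).
    Divide the congruence (and modulus) by g = 2: 9·t ≡ -8 (mod 10).
    Reduce coefficients mod 10: 9·t ≡ 2 (mod 10).
    The inverse of 9 mod 10 is 9 (since 9·9 = 81 = 8·10 + 1), so t ≡ 9·2 = 18 ≡ 8 (mod 10).
    Then x = 16 + 18·8 = 160, valid modulo lcm(18, 20) = 180: x ≡ 160 (mod 180).
  Combine with x ≡ 0 (mod 10): gcd(180, 10) = 10; 0 - 160 = -160, which IS divisible by 10, so compatible.
    Write x = 160 + 180·t and substitute into x ≡ 0 (mod 10): 180·t ≡ 0 − 160 = -160 (mod 10).
    Divide the congruence (and modulus) by g = 10: 18·t ≡ -16 (mod 1).
    Modulo 1 every t works; take t = 0.
    Then x = 160 + 180·0 = 160, valid modulo lcm(180, 10) = 180: x ≡ 160 (mod 180).
Verify: 160 mod 18 = 16, 160 mod 20 = 0, 160 mod 10 = 0.

x ≡ 160 (mod 180).


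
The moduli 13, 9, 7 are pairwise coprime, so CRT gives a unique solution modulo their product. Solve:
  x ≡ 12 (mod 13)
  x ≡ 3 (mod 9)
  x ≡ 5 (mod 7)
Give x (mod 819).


Moduli 13, 9, 7 are pairwise coprime; by CRT there is a unique solution modulo M = 13 · 9 · 7 = 819.
Solve pairwise, accumulating the modulus:
  Start with x ≡ 12 (mod 13).
  Combine with x ≡ 3 (mod 9): since gcd(13, 9) = 1, we get a unique residue mod 117.
    Write x = 12 + 13·t and substitute into x ≡ 3 (mod 9): 13·t ≡ 3 − 12 = -9 (mod 9).
    Reduce coefficients mod 9: 4·t ≡ 0 (mod 9).
    The inverse of 4 mod 9 is 7 (since 4·7 = 28 = 3·9 + 1), so t ≡ 7·0 = 0 ≡ 0 (mod 9).
    Then x = 12 + 13·0 = 12, valid modulo lcm(13, 9) = 117: x ≡ 12 (mod 117).
  Combine with x ≡ 5 (mod 7): since gcd(117, 7) = 1, we get a unique residue mod 819.
    Write x = 12 + 117·t and substitute into x ≡ 5 (mod 7): 117·t ≡ 5 − 12 = -7 (mod 7).
    Reduce coefficients mod 7: 5·t ≡ 0 (mod 7).
    The inverse of 5 mod 7 is 3 (since 5·3 = 15 = 2·7 + 1), so t ≡ 3·0 = 0 ≡ 0 (mod 7).
    Then x = 12 + 117·0 = 12, valid modulo lcm(117, 7) = 819: x ≡ 12 (mod 819).
Verify: 12 mod 13 = 12 ✓, 12 mod 9 = 3 ✓, 12 mod 7 = 5 ✓.

x ≡ 12 (mod 819).


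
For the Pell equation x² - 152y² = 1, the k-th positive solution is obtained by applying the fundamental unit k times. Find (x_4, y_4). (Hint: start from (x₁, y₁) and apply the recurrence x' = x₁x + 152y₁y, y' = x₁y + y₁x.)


Step 1: Find the fundamental solution (x₁, y₁) of x² - 152y² = 1.
  Expand √152 as a continued fraction. a₀ = ⌊√152⌋ = 12; iterate m_{k+1} = d_k·a_k − m_k, d_{k+1} = (152 − m_{k+1}²)/d_k, a_{k+1} = ⌊(a₀ + m_{k+1})/d_{k+1}⌋ (starting m₀ = 0, d₀ = 1), with convergents p_k = a_k·p_{k-1} + p_{k-2}, q_k = a_k·q_{k-1} + q_{k-2} (p₋₁ = 1, q₋₁ = 0):
  k = 0: a₀ = 12; p₀/q₀ = 12/1; p₀² − 152·q₀² = 144 − 152 = -8.
  k = 1: m = 12, d = 8, a = ⌊(12 + 12)/8⌋ = 3; p/q = (3·12 + 1)/(3·1 + 0) = 37/3; p² − 152·q² = 1369 − 1368 = 1.
  The first convergent with p² − 152·q² = 1 gives the fundamental solution (x₁, y₁) = (37, 3).
Step 2: Apply the recurrence (x_{n+1}, y_{n+1}) = (x₁x_n + 152y₁y_n, x₁y_n + y₁x_n) repeatedly.
  From (x_1, y_1) = (37, 3): x_2 = 37·37 + 152·3·3 = 2737; y_2 = 37·3 + 3·37 = 222.
  From (x_2, y_2) = (2737, 222): x_3 = 37·2737 + 152·3·222 = 202501; y_3 = 37·222 + 3·2737 = 16425.
  From (x_3, y_3) = (202501, 16425): x_4 = 37·202501 + 152·3·16425 = 14982337; y_4 = 37·16425 + 3·202501 = 1215228.
Step 3: Verify x_4² - 152·y_4² = 224470421981569 - 224470421981568 = 1 (should be 1). ✓

(x_1, y_1) = (37, 3); (x_4, y_4) = (14982337, 1215228).


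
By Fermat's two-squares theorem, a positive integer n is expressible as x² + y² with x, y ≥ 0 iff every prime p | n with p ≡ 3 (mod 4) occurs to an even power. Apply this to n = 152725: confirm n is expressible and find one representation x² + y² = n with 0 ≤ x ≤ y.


Step 1: Factor n = 152725 = 5^2 · 41 · 149.
Step 2: Check the mod-4 condition on each prime factor: 5 ≡ 1 (mod 4), exponent 2; 41 ≡ 1 (mod 4), exponent 1; 149 ≡ 1 (mod 4), exponent 1.
All primes ≡ 3 (mod 4) appear to even exponent (or don't appear), so by the two-squares theorem n IS expressible as a sum of two squares.
Step 3: Build a representation. Group n = k² · m with k = 5 and m = 41 · 149 = 6109 (a product of primes ≡ 1 (mod 4)); a representation of m scales to one of n via (k·x)² + (k·y)² = k²(x² + y²). Each prime p ≡ 1 (mod 4) is itself a sum of two squares; find a² by testing p − a² for a perfect square:
  41: 41 − 1² = 40, 41 − 2² = 37, 41 − 3² = 32, 41 − 4² = 25 = 5² ⇒ 41 = 4² + 5².
  149: 149 − 1² = 148, 149 − 2² = 145, 149 − 3² = 140, 149 − 4² = 133, 149 − 5² = 124, 149 − 6² = 113, 149 − 7² = 100 = 10² ⇒ 149 = 7² + 10².
  Combine using the Brahmagupta–Fibonacci identity (a² + b²)(c² + d²) = (ac − bd)² + (ad + bc)² = (ac + bd)² + (ad − bc)²:
  41 · 149 = 6109: from (4² + 5²)(7² + 10²), take (4·7 − 5·10, 4·10 + 5·7) = (28 − 50, 40 + 35) = (-22, 75); dropping signs (only squares matter) gives (22, 75); check 22² + 75² = 484 + 5625 = 6109 ✓.
  Scale by k = 5: (5·22, 5·75) = (110, 375).
Step 4: Order so x ≤ y and verify: 110² + 375² = 12100 + 140625 = 152725 = n. ✓

n = 152725 = 110² + 375² (one valid representation with x ≤ y).


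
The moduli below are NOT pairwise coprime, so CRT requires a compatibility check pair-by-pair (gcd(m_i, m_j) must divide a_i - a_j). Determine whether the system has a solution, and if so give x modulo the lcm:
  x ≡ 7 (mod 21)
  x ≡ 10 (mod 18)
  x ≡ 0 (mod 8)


Moduli 21, 18, 8 are not pairwise coprime, so CRT works modulo lcm(m_i) when all pairwise compatibility conditions hold.
Pairwise compatibility: gcd(m_i, m_j) must divide a_i - a_j for every pair.
Merge one congruence at a time:
  Start: x ≡ 7 (mod 21).
  Combine with x ≡ 10 (mod 18): gcd(21, 18) = 3; 10 - 7 = 3, which IS divisible by 3, so compatible.
    Write x = 7 + 21·t and substitute into x ≡ 10 (mod 18): 21·t ≡ 10 − 7 = 3 (mod 18).
    Divide the congruence (and modulus) by g = 3: 7·t ≡ 1 (mod 6).
    Reduce coefficients mod 6: 1·t ≡ 1 (mod 6).
    So t ≡ 1 (mod 6).
    Then x = 7 + 21·1 = 28, valid modulo lcm(21, 18) = 126: x ≡ 28 (mod 126).
  Combine with x ≡ 0 (mod 8): gcd(126, 8) = 2; 0 - 28 = -28, which IS divisible by 2, so compatible.
    Write x = 28 + 126·t and substitute into x ≡ 0 (mod 8): 126·t ≡ 0 − 28 = -28 (mod 8).
    Divide the congruence (and modulus) by g = 2: 63·t ≡ -14 (mod 4).
    Reduce coefficients mod 4: 3·t ≡ 2 (mod 4).
    The inverse of 3 mod 4 is 3 (since 3·3 = 9 = 2·4 + 1), so t ≡ 3·2 = 6 ≡ 2 (mod 4).
    Then x = 28 + 126·2 = 280, valid modulo lcm(126, 8) = 504: x ≡ 280 (mod 504).
Verify: 280 mod 21 = 7, 280 mod 18 = 10, 280 mod 8 = 0.

x ≡ 280 (mod 504).


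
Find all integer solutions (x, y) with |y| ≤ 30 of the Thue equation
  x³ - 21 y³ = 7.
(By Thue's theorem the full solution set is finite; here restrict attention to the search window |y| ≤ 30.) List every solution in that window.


The equation is x³ - 21y³ = 7. For fixed y, x³ = 21·y³ + 7, so a solution requires the RHS to be a perfect cube.
Strategy: iterate y from -30 to 30, compute RHS = 21·y³ + 7, and check whether it is a (positive or negative) perfect cube.
Check small values of y:
  y = 0: RHS = 7 is not a perfect cube.
  y = 1: RHS = 28 is not a perfect cube.
  y = -1: RHS = -14 is not a perfect cube.
  y = 2: RHS = 175 is not a perfect cube.
  y = -2: RHS = -161 is not a perfect cube.
  y = 3: RHS = 574 is not a perfect cube.
  y = -3: RHS = -560 is not a perfect cube.
Continuing the search up to |y| = 30 finds no solutions either.
No (x, y) in the scanned range satisfies the equation.

No integer solutions with |y| ≤ 30.


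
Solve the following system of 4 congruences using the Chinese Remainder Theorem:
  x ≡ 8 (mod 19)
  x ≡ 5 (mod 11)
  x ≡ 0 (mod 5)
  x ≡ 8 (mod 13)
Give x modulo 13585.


Product of moduli M = 19 · 11 · 5 · 13 = 13585.
Merge one congruence at a time:
  Start: x ≡ 8 (mod 19).
  Combine with x ≡ 5 (mod 11); new modulus lcm = 209.
    Write x = 8 + 19·t and substitute into x ≡ 5 (mod 11): 19·t ≡ 5 − 8 = -3 (mod 11).
    Reduce coefficients mod 11: 8·t ≡ 8 (mod 11).
    The inverse of 8 mod 11 is 7 (since 8·7 = 56 = 5·11 + 1), so t ≡ 7·8 = 56 ≡ 1 (mod 11).
    Then x = 8 + 19·1 = 27, valid modulo lcm(19, 11) = 209: x ≡ 27 (mod 209).
  Combine with x ≡ 0 (mod 5); new modulus lcm = 1045.
    Write x = 27 + 209·t and substitute into x ≡ 0 (mod 5): 209·t ≡ 0 − 27 = -27 (mod 5).
    Reduce coefficients mod 5: 4·t ≡ 3 (mod 5).
    The inverse of 4 mod 5 is 4 (since 4·4 = 16 = 3·5 + 1), so t ≡ 4·3 = 12 ≡ 2 (mod 5).
    Then x = 27 + 209·2 = 445, valid modulo lcm(209, 5) = 1045: x ≡ 445 (mod 1045).
  Combine with x ≡ 8 (mod 13); new modulus lcm = 13585.
    Write x = 445 + 1045·t and substitute into x ≡ 8 (mod 13): 1045·t ≡ 8 − 445 = -437 (mod 13).
    Reduce coefficients mod 13: 5·t ≡ 5 (mod 13).
    The inverse of 5 mod 13 is 8 (since 5·8 = 40 = 3·13 + 1), so t ≡ 8·5 = 40 ≡ 1 (mod 13).
    Then x = 445 + 1045·1 = 1490, valid modulo lcm(1045, 13) = 13585: x ≡ 1490 (mod 13585).
Verify against each original: 1490 mod 19 = 8, 1490 mod 11 = 5, 1490 mod 5 = 0, 1490 mod 13 = 8.

x ≡ 1490 (mod 13585).


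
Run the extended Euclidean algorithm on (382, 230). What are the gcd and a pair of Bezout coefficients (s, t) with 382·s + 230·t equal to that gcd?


Euclidean algorithm on (382, 230) — divide until remainder is 0:
  382 = 1 · 230 + 152
  230 = 1 · 152 + 78
  152 = 1 · 78 + 74
  78 = 1 · 74 + 4
  74 = 18 · 4 + 2
  4 = 2 · 2 + 0
gcd(382, 230) = 2.
Track Bezout coefficients alongside the remainders: start with r₀ = 382 = a·1 + b·0 (s = 1, t = 0) and r₁ = 230 = a·0 + b·1 (s = 0, t = 1); each new remainder r_{k+1} = r_{k-1} − q_k·r_k inherits s_{k+1} = s_{k-1} − q_k·s_k, t_{k+1} = t_{k-1} − q_k·t_k, so r_k = a·s_k + b·t_k at every step:
  q = 1: r = 152, s = 1 − 1·0 = 1, t = 0 − 1·1 = -1  (check: 382·1 + 230·(-1) = 152)
  q = 1: r = 78, s = 0 − 1·1 = -1, t = 1 − 1·(-1) = 2  (check: 382·(-1) + 230·2 = 78)
  q = 1: r = 74, s = 1 − 1·(-1) = 2, t = -1 − 1·2 = -3  (check: 382·2 + 230·(-3) = 74)
  q = 1: r = 4, s = -1 − 1·2 = -3, t = 2 − 1·(-3) = 5  (check: 382·(-3) + 230·5 = 4)
  q = 18: r = 2, s = 2 − 18·(-3) = 56, t = -3 − 18·5 = -93  (check: 382·56 + 230·(-93) = 2)
The row with r = 2 (the gcd) gives the Bezout coefficients s = 56, t = -93.
Result: 382 · (56) + 230 · (-93) = 2.

gcd(382, 230) = 2; s = 56, t = -93 (check: 382·56 + 230·(-93) = 2).


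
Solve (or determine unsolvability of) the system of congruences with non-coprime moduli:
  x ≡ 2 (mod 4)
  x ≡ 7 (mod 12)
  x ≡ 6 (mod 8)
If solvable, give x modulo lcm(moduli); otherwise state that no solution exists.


Moduli 4, 12, 8 are not pairwise coprime, so CRT works modulo lcm(m_i) when all pairwise compatibility conditions hold.
Pairwise compatibility: gcd(m_i, m_j) must divide a_i - a_j for every pair.
Merge one congruence at a time:
  Start: x ≡ 2 (mod 4).
  Combine with x ≡ 7 (mod 12): gcd(4, 12) = 4, and 7 - 2 = 5 is NOT divisible by 4.
    ⇒ system is inconsistent (no integer solution).

No solution (the system is inconsistent).


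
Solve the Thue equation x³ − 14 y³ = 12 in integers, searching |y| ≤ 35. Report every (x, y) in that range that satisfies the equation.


The equation is x³ - 14y³ = 12. For fixed y, x³ = 14·y³ + 12, so a solution requires the RHS to be a perfect cube.
Strategy: iterate y from -35 to 35, compute RHS = 14·y³ + 12, and check whether it is a (positive or negative) perfect cube.
Check small values of y:
  y = 0: RHS = 12 is not a perfect cube.
  y = 1: RHS = 26 is not a perfect cube.
  y = -1: RHS = -2 is not a perfect cube.
  y = 2: RHS = 124 is not a perfect cube.
  y = -2: RHS = -100 is not a perfect cube.
  y = 3: RHS = 390 is not a perfect cube.
  y = -3: RHS = -366 is not a perfect cube.
Continuing the search up to |y| = 35 finds no solutions either.
No (x, y) in the scanned range satisfies the equation.

No integer solutions with |y| ≤ 35.


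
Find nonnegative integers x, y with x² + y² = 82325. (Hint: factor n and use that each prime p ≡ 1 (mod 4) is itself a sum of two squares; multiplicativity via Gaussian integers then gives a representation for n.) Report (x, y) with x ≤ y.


Step 1: Factor n = 82325 = 5^2 · 37 · 89.
Step 2: Check the mod-4 condition on each prime factor: 5 ≡ 1 (mod 4), exponent 2; 37 ≡ 1 (mod 4), exponent 1; 89 ≡ 1 (mod 4), exponent 1.
All primes ≡ 3 (mod 4) appear to even exponent (or don't appear), so by the two-squares theorem n IS expressible as a sum of two squares.
Step 3: Build a representation. Group n = k² · m with k = 5 and m = 37 · 89 = 3293 (a product of primes ≡ 1 (mod 4)); a representation of m scales to one of n via (k·x)² + (k·y)² = k²(x² + y²). Each prime p ≡ 1 (mod 4) is itself a sum of two squares; find a² by testing p − a² for a perfect square:
  37: 37 − 1² = 36 = 6² ⇒ 37 = 1² + 6².
  89: 89 − 1² = 88, 89 − 2² = 85, 89 − 3² = 80, 89 − 4² = 73, 89 − 5² = 64 = 8² ⇒ 89 = 5² + 8².
  Combine using the Brahmagupta–Fibonacci identity (a² + b²)(c² + d²) = (ac − bd)² + (ad + bc)² = (ac + bd)² + (ad − bc)²:
  37 · 89 = 3293: from (1² + 6²)(5² + 8²), take (1·5 − 6·8, 1·8 + 6·5) = (5 − 48, 8 + 30) = (-43, 38); dropping signs (only squares matter) gives (43, 38); check 43² + 38² = 1849 + 1444 = 3293 ✓.
  Scale by k = 5: (5·43, 5·38) = (215, 190).
Step 4: Order so x ≤ y and verify: 190² + 215² = 36100 + 46225 = 82325 = n. ✓

n = 82325 = 190² + 215² (one valid representation with x ≤ y).


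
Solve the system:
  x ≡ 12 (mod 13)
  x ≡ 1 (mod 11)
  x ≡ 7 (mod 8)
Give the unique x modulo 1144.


Moduli 13, 11, 8 are pairwise coprime; by CRT there is a unique solution modulo M = 13 · 11 · 8 = 1144.
Solve pairwise, accumulating the modulus:
  Start with x ≡ 12 (mod 13).
  Combine with x ≡ 1 (mod 11): since gcd(13, 11) = 1, we get a unique residue mod 143.
    Write x = 12 + 13·t and substitute into x ≡ 1 (mod 11): 13·t ≡ 1 − 12 = -11 (mod 11).
    Reduce coefficients mod 11: 2·t ≡ 0 (mod 11).
    The inverse of 2 mod 11 is 6 (since 2·6 = 12 = 1·11 + 1), so t ≡ 6·0 = 0 ≡ 0 (mod 11).
    Then x = 12 + 13·0 = 12, valid modulo lcm(13, 11) = 143: x ≡ 12 (mod 143).
  Combine with x ≡ 7 (mod 8): since gcd(143, 8) = 1, we get a unique residue mod 1144.
    Write x = 12 + 143·t and substitute into x ≡ 7 (mod 8): 143·t ≡ 7 − 12 = -5 (mod 8).
    Reduce coefficients mod 8: 7·t ≡ 3 (mod 8).
    The inverse of 7 mod 8 is 7 (since 7·7 = 49 = 6·8 + 1), so t ≡ 7·3 = 21 ≡ 5 (mod 8).
    Then x = 12 + 143·5 = 727, valid modulo lcm(143, 8) = 1144: x ≡ 727 (mod 1144).
Verify: 727 mod 13 = 12 ✓, 727 mod 11 = 1 ✓, 727 mod 8 = 7 ✓.

x ≡ 727 (mod 1144).


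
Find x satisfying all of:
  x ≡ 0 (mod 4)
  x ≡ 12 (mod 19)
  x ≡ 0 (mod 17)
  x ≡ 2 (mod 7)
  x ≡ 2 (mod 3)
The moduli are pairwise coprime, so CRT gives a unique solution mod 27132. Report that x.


Product of moduli M = 4 · 19 · 17 · 7 · 3 = 27132.
Merge one congruence at a time:
  Start: x ≡ 0 (mod 4).
  Combine with x ≡ 12 (mod 19); new modulus lcm = 76.
    Write x = 0 + 4·t and substitute into x ≡ 12 (mod 19): 4·t ≡ 12 − 0 = 12 (mod 19).
    The inverse of 4 mod 19 is 5 (since 4·5 = 20 = 1·19 + 1), so t ≡ 5·12 = 60 ≡ 3 (mod 19).
    Then x = 0 + 4·3 = 12, valid modulo lcm(4, 19) = 76: x ≡ 12 (mod 76).
  Combine with x ≡ 0 (mod 17); new modulus lcm = 1292.
    Write x = 12 + 76·t and substitute into x ≡ 0 (mod 17): 76·t ≡ 0 − 12 = -12 (mod 17).
    Reduce coefficients mod 17: 8·t ≡ 5 (mod 17).
    The inverse of 8 mod 17 is 15 (since 8·15 = 120 = 7·17 + 1), so t ≡ 15·5 = 75 ≡ 7 (mod 17).
    Then x = 12 + 76·7 = 544, valid modulo lcm(76, 17) = 1292: x ≡ 544 (mod 1292).
  Combine with x ≡ 2 (mod 7); new modulus lcm = 9044.
    Write x = 544 + 1292·t and substitute into x ≡ 2 (mod 7): 1292·t ≡ 2 − 544 = -542 (mod 7).
    Reduce coefficients mod 7: 4·t ≡ 4 (mod 7).
    The inverse of 4 mod 7 is 2 (since 4·2 = 8 = 1·7 + 1), so t ≡ 2·4 = 8 ≡ 1 (mod 7).
    Then x = 544 + 1292·1 = 1836, valid modulo lcm(1292, 7) = 9044: x ≡ 1836 (mod 9044).
  Combine with x ≡ 2 (mod 3); new modulus lcm = 27132.
    Write x = 1836 + 9044·t and substitute into x ≡ 2 (mod 3): 9044·t ≡ 2 − 1836 = -1834 (mod 3).
    Reduce coefficients mod 3: 2·t ≡ 2 (mod 3).
    The inverse of 2 mod 3 is 2 (since 2·2 = 4 = 1·3 + 1), so t ≡ 2·2 = 4 ≡ 1 (mod 3).
    Then x = 1836 + 9044·1 = 10880, valid modulo lcm(9044, 3) = 27132: x ≡ 10880 (mod 27132).
Verify against each original: 10880 mod 4 = 0, 10880 mod 19 = 12, 10880 mod 17 = 0, 10880 mod 7 = 2, 10880 mod 3 = 2.

x ≡ 10880 (mod 27132).


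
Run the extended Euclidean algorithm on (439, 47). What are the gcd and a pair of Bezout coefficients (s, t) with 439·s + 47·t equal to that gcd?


Euclidean algorithm on (439, 47) — divide until remainder is 0:
  439 = 9 · 47 + 16
  47 = 2 · 16 + 15
  16 = 1 · 15 + 1
  15 = 15 · 1 + 0
gcd(439, 47) = 1.
Track Bezout coefficients alongside the remainders: start with r₀ = 439 = a·1 + b·0 (s = 1, t = 0) and r₁ = 47 = a·0 + b·1 (s = 0, t = 1); each new remainder r_{k+1} = r_{k-1} − q_k·r_k inherits s_{k+1} = s_{k-1} − q_k·s_k, t_{k+1} = t_{k-1} − q_k·t_k, so r_k = a·s_k + b·t_k at every step:
  q = 9: r = 16, s = 1 − 9·0 = 1, t = 0 − 9·1 = -9  (check: 439·1 + 47·(-9) = 16)
  q = 2: r = 15, s = 0 − 2·1 = -2, t = 1 − 2·(-9) = 19  (check: 439·(-2) + 47·19 = 15)
  q = 1: r = 1, s = 1 − 1·(-2) = 3, t = -9 − 1·19 = -28  (check: 439·3 + 47·(-28) = 1)
The row with r = 1 (the gcd) gives the Bezout coefficients s = 3, t = -28.
Result: 439 · (3) + 47 · (-28) = 1.

gcd(439, 47) = 1; s = 3, t = -28 (check: 439·3 + 47·(-28) = 1).


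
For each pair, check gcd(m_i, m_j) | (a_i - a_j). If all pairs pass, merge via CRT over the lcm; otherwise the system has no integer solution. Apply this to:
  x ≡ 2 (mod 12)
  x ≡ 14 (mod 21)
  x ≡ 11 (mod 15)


Moduli 12, 21, 15 are not pairwise coprime, so CRT works modulo lcm(m_i) when all pairwise compatibility conditions hold.
Pairwise compatibility: gcd(m_i, m_j) must divide a_i - a_j for every pair.
Merge one congruence at a time:
  Start: x ≡ 2 (mod 12).
  Combine with x ≡ 14 (mod 21): gcd(12, 21) = 3; 14 - 2 = 12, which IS divisible by 3, so compatible.
    Write x = 2 + 12·t and substitute into x ≡ 14 (mod 21): 12·t ≡ 14 − 2 = 12 (mod 21).
    Divide the congruence (and modulus) by g = 3: 4·t ≡ 4 (mod 7).
    The inverse of 4 mod 7 is 2 (since 4·2 = 8 = 1·7 + 1), so t ≡ 2·4 = 8 ≡ 1 (mod 7).
    Then x = 2 + 12·1 = 14, valid modulo lcm(12, 21) = 84: x ≡ 14 (mod 84).
  Combine with x ≡ 11 (mod 15): gcd(84, 15) = 3; 11 - 14 = -3, which IS divisible by 3, so compatible.
    Write x = 14 + 84·t and substitute into x ≡ 11 (mod 15): 84·t ≡ 11 − 14 = -3 (mod 15).
    Divide the congruence (and modulus) by g = 3: 28·t ≡ -1 (mod 5).
    Reduce coefficients mod 5: 3·t ≡ 4 (mod 5).
    The inverse of 3 mod 5 is 2 (since 3·2 = 6 = 1·5 + 1), so t ≡ 2·4 = 8 ≡ 3 (mod 5).
    Then x = 14 + 84·3 = 266, valid modulo lcm(84, 15) = 420: x ≡ 266 (mod 420).
Verify: 266 mod 12 = 2, 266 mod 21 = 14, 266 mod 15 = 11.

x ≡ 266 (mod 420).


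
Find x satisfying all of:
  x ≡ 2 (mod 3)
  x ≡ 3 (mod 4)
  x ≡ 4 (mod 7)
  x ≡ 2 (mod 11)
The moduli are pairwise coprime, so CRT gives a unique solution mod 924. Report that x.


Product of moduli M = 3 · 4 · 7 · 11 = 924.
Merge one congruence at a time:
  Start: x ≡ 2 (mod 3).
  Combine with x ≡ 3 (mod 4); new modulus lcm = 12.
    Write x = 2 + 3·t and substitute into x ≡ 3 (mod 4): 3·t ≡ 3 − 2 = 1 (mod 4).
    The inverse of 3 mod 4 is 3 (since 3·3 = 9 = 2·4 + 1), so t ≡ 3·1 = 3 ≡ 3 (mod 4).
    Then x = 2 + 3·3 = 11, valid modulo lcm(3, 4) = 12: x ≡ 11 (mod 12).
  Combine with x ≡ 4 (mod 7); new modulus lcm = 84.
    Write x = 11 + 12·t and substitute into x ≡ 4 (mod 7): 12·t ≡ 4 − 11 = -7 (mod 7).
    Reduce coefficients mod 7: 5·t ≡ 0 (mod 7).
    The inverse of 5 mod 7 is 3 (since 5·3 = 15 = 2·7 + 1), so t ≡ 3·0 = 0 ≡ 0 (mod 7).
    Then x = 11 + 12·0 = 11, valid modulo lcm(12, 7) = 84: x ≡ 11 (mod 84).
  Combine with x ≡ 2 (mod 11); new modulus lcm = 924.
    Write x = 11 + 84·t and substitute into x ≡ 2 (mod 11): 84·t ≡ 2 − 11 = -9 (mod 11).
    Reduce coefficients mod 11: 7·t ≡ 2 (mod 11).
    The inverse of 7 mod 11 is 8 (since 7·8 = 56 = 5·11 + 1), so t ≡ 8·2 = 16 ≡ 5 (mod 11).
    Then x = 11 + 84·5 = 431, valid modulo lcm(84, 11) = 924: x ≡ 431 (mod 924).
Verify against each original: 431 mod 3 = 2, 431 mod 4 = 3, 431 mod 7 = 4, 431 mod 11 = 2.

x ≡ 431 (mod 924).


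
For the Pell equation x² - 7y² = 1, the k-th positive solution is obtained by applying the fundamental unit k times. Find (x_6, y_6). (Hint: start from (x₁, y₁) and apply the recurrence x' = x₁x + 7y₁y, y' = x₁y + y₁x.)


Step 1: Find the fundamental solution (x₁, y₁) of x² - 7y² = 1.
  Expand √7 as a continued fraction. a₀ = ⌊√7⌋ = 2; iterate m_{k+1} = d_k·a_k − m_k, d_{k+1} = (7 − m_{k+1}²)/d_k, a_{k+1} = ⌊(a₀ + m_{k+1})/d_{k+1}⌋ (starting m₀ = 0, d₀ = 1), with convergents p_k = a_k·p_{k-1} + p_{k-2}, q_k = a_k·q_{k-1} + q_{k-2} (p₋₁ = 1, q₋₁ = 0):
  k = 0: a₀ = 2; p₀/q₀ = 2/1; p₀² − 7·q₀² = 4 − 7 = -3.
  k = 1: m = 2, d = 3, a = ⌊(2 + 2)/3⌋ = 1; p/q = (1·2 + 1)/(1·1 + 0) = 3/1; p² − 7·q² = 9 − 7 = 2.
  k = 2: m = 1, d = 2, a = ⌊(2 + 1)/2⌋ = 1; p/q = (1·3 + 2)/(1·1 + 1) = 5/2; p² − 7·q² = 25 − 28 = -3.
  k = 3: m = 1, d = 3, a = ⌊(2 + 1)/3⌋ = 1; p/q = (1·5 + 3)/(1·2 + 1) = 8/3; p² − 7·q² = 64 − 63 = 1.
  The first convergent with p² − 7·q² = 1 gives the fundamental solution (x₁, y₁) = (8, 3).
Step 2: Apply the recurrence (x_{n+1}, y_{n+1}) = (x₁x_n + 7y₁y_n, x₁y_n + y₁x_n) repeatedly.
  From (x_1, y_1) = (8, 3): x_2 = 8·8 + 7·3·3 = 127; y_2 = 8·3 + 3·8 = 48.
  From (x_2, y_2) = (127, 48): x_3 = 8·127 + 7·3·48 = 2024; y_3 = 8·48 + 3·127 = 765.
  From (x_3, y_3) = (2024, 765): x_4 = 8·2024 + 7·3·765 = 32257; y_4 = 8·765 + 3·2024 = 12192.
  From (x_4, y_4) = (32257, 12192): x_5 = 8·32257 + 7·3·12192 = 514088; y_5 = 8·12192 + 3·32257 = 194307.
  From (x_5, y_5) = (514088, 194307): x_6 = 8·514088 + 7·3·194307 = 8193151; y_6 = 8·194307 + 3·514088 = 3096720.
Step 3: Verify x_6² - 7·y_6² = 67127723308801 - 67127723308800 = 1 (should be 1). ✓

(x_1, y_1) = (8, 3); (x_6, y_6) = (8193151, 3096720).
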